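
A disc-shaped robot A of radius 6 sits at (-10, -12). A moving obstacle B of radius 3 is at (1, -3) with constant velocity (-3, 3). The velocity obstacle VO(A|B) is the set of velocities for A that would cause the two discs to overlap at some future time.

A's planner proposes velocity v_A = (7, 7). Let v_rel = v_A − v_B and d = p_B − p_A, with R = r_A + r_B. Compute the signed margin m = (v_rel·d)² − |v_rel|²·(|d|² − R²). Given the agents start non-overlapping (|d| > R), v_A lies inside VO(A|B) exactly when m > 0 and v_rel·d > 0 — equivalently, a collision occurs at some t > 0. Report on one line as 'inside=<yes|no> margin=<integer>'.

d = (11, 9),  |d|² = 202;  R = 6+3 = 9,  c = 202−9² = 121
v_rel = (10, 4),  |v_rel|² = 116;  v_rel·d = (10)·(11) + (4)·(9) = 146
116·t² − 292·t + 121 = 0  ⇒  m = 146² − 116·121 = 7280
m = 7280 > 0,  v_rel·d = 146 > 0  ⇒  inside

inside=yes margin=7280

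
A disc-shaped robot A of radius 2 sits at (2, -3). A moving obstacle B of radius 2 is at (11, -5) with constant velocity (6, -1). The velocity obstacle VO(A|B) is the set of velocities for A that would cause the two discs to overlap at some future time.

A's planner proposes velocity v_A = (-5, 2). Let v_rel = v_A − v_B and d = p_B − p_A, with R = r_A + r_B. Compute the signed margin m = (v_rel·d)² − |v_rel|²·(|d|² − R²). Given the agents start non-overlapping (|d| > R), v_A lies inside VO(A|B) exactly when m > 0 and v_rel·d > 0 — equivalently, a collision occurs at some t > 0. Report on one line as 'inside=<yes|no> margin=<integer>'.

d = (9, -2),  |d|² = 85;  R = 2+2 = 4,  c = 85−4² = 69
v_rel = (-11, 3),  |v_rel|² = 130;  v_rel·d = (-11)·(9) + (3)·(-2) = -105
130·t² + 210·t + 69 = 0  ⇒  m = (-105)² − 130·69 = 2055
m = 2055 > 0,  v_rel·d = -105 < 0  ⇒  outside

inside=no margin=2055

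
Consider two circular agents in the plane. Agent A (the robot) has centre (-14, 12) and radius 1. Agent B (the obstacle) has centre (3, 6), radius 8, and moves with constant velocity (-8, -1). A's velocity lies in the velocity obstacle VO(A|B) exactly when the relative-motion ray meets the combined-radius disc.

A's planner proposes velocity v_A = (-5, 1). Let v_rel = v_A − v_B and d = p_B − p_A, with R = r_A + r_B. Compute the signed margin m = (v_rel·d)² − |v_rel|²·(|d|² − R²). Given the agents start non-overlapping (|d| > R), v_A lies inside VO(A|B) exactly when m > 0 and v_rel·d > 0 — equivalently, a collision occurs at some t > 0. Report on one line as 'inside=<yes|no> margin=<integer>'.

d = (17, -6),  |d|² = 325;  R = 1+8 = 9,  c = 325−9² = 244
v_rel = (3, 2),  |v_rel|² = 13;  v_rel·d = (3)·(17) + (2)·(-6) = 39
13·t² − 78·t + 244 = 0  ⇒  m = 39² − 13·244 = -1651
m = -1651 < 0,  v_rel·d = 39 > 0  ⇒  outside

inside=no margin=-1651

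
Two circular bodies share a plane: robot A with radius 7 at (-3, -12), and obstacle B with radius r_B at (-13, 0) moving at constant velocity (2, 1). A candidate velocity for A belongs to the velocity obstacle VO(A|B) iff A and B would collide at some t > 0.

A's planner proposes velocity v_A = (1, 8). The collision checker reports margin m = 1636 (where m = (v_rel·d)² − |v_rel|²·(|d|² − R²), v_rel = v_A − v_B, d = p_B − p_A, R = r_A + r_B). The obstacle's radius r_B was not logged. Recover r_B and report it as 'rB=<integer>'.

m = 1636
d = (-10, 12);  v_rel = (-1, 7),  |v_rel|² = 50
v_rel×d = (-1)·(12) − (7)·(-10) = 58
since m = R²·50 − 58²:  R² = (3364 + 1636) / 50 = 100
R = √100 = 10  ⇒  r_B = 10 − 7 = 3

rB=3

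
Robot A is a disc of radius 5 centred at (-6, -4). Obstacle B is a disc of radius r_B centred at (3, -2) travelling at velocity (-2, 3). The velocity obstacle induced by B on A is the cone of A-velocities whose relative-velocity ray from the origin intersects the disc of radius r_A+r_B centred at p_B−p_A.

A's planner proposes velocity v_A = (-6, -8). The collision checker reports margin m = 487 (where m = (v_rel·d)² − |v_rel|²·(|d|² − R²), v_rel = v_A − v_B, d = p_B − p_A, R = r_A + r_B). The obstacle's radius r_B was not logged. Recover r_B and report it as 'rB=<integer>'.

m = 487
d = (9, 2);  v_rel = (-4, -11),  |v_rel|² = 137
v_rel×d = (-4)·(2) − (-11)·(9) = 91
since m = R²·137 − 91²:  R² = (8281 + 487) / 137 = 64
R = √64 = 8  ⇒  r_B = 8 − 5 = 3

rB=3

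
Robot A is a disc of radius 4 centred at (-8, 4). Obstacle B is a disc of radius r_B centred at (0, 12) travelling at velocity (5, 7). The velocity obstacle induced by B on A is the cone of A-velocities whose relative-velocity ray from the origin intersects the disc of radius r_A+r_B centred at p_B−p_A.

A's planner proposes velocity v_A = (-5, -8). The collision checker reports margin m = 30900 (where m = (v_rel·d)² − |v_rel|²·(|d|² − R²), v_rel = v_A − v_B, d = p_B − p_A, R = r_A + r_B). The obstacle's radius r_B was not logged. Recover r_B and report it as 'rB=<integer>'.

m = 30900
d = (8, 8);  v_rel = (-10, -15),  |v_rel|² = 325
v_rel×d = (-10)·(8) − (-15)·(8) = 40
since m = R²·325 − 40²:  R² = (1600 + 30900) / 325 = 100
R = √100 = 10  ⇒  r_B = 10 − 4 = 6

rB=6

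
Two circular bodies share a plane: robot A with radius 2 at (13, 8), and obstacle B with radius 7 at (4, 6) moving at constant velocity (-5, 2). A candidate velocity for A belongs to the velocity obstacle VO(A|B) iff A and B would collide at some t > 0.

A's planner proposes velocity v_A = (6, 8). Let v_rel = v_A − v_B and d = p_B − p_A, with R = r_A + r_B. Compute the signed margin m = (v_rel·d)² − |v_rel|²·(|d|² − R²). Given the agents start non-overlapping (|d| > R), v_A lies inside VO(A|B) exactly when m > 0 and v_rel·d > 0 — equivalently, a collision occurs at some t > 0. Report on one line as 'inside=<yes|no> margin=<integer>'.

d = (-9, -2),  |d|² = 85;  R = 2+7 = 9,  c = 85−9² = 4
v_rel = (11, 6),  |v_rel|² = 157;  v_rel·d = (11)·(-9) + (6)·(-2) = -111
157·t² + 222·t + 4 = 0  ⇒  m = (-111)² − 157·4 = 11693
m = 11693 > 0,  v_rel·d = -111 < 0  ⇒  outside

inside=no margin=11693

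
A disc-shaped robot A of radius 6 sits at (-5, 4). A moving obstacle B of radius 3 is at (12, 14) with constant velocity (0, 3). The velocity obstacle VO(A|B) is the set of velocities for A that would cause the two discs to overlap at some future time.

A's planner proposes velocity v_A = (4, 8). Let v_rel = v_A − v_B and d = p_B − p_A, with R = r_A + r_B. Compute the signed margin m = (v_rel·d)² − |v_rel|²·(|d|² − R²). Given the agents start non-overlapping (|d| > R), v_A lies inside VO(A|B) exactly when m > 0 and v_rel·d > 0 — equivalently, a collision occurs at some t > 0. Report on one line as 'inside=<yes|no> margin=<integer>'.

d = (17, 10),  |d|² = 389;  R = 6+3 = 9,  c = 389−9² = 308
v_rel = (4, 5),  |v_rel|² = 41;  v_rel·d = (4)·(17) + (5)·(10) = 118
41·t² − 236·t + 308 = 0  ⇒  m = 118² − 41·308 = 1296
m = 1296 > 0,  v_rel·d = 118 > 0  ⇒  inside

inside=yes margin=1296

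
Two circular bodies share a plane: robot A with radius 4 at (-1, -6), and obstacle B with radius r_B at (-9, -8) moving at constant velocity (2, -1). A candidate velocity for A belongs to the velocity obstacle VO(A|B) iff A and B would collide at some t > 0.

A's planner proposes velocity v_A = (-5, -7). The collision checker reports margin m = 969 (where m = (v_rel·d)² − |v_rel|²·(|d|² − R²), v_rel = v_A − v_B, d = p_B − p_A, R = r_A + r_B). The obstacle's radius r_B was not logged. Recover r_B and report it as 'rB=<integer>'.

m = 969
d = (-8, -2);  v_rel = (-7, -6),  |v_rel|² = 85
v_rel×d = (-7)·(-2) − (-6)·(-8) = -34
since m = R²·85 − (-34)²:  R² = (1156 + 969) / 85 = 25
R = √25 = 5  ⇒  r_B = 5 − 4 = 1

rB=1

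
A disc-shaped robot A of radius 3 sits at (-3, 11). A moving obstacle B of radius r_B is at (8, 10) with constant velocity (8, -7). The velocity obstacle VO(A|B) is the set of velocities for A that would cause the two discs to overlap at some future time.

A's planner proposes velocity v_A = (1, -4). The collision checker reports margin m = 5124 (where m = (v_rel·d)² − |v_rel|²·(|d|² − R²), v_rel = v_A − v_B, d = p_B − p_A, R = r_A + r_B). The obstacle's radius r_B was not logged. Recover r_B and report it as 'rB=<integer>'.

m = 5124
d = (11, -1);  v_rel = (-7, 3),  |v_rel|² = 58
v_rel×d = (-7)·(-1) − (3)·(11) = -26
since m = R²·58 − (-26)²:  R² = (676 + 5124) / 58 = 100
R = √100 = 10  ⇒  r_B = 10 − 3 = 7

rB=7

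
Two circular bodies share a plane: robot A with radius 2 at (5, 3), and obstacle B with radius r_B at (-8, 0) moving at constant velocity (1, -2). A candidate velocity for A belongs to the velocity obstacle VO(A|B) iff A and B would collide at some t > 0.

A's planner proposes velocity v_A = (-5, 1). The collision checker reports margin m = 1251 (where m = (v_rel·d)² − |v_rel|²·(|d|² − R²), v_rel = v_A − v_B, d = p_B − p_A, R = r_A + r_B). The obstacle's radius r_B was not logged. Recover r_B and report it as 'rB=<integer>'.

m = 1251
d = (-13, -3);  v_rel = (-6, 3),  |v_rel|² = 45
v_rel×d = (-6)·(-3) − (3)·(-13) = 57
since m = R²·45 − 57²:  R² = (3249 + 1251) / 45 = 100
R = √100 = 10  ⇒  r_B = 10 − 2 = 8

rB=8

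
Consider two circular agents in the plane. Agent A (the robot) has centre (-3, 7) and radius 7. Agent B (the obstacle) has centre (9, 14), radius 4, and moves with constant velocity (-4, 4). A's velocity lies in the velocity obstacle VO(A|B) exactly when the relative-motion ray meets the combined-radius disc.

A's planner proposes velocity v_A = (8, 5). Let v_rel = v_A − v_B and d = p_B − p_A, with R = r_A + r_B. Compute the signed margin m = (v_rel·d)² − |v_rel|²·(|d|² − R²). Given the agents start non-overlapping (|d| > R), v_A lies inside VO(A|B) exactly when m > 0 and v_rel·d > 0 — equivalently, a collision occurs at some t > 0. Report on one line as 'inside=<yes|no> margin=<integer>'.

d = (12, 7),  |d|² = 193;  R = 7+4 = 11,  c = 193−11² = 72
v_rel = (12, 1),  |v_rel|² = 145;  v_rel·d = (12)·(12) + (1)·(7) = 151
145·t² − 302·t + 72 = 0  ⇒  m = 151² − 145·72 = 12361
m = 12361 > 0,  v_rel·d = 151 > 0  ⇒  inside

inside=yes margin=12361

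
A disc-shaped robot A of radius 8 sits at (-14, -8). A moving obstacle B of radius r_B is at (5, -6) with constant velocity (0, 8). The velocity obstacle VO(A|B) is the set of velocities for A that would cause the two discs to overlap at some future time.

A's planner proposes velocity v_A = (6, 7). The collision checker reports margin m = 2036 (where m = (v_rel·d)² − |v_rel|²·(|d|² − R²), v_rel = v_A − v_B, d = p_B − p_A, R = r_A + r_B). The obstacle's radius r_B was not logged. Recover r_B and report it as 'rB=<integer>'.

m = 2036
d = (19, 2);  v_rel = (6, -1),  |v_rel|² = 37
v_rel×d = (6)·(2) − (-1)·(19) = 31
since m = R²·37 − 31²:  R² = (961 + 2036) / 37 = 81
R = √81 = 9  ⇒  r_B = 9 − 8 = 1

rB=1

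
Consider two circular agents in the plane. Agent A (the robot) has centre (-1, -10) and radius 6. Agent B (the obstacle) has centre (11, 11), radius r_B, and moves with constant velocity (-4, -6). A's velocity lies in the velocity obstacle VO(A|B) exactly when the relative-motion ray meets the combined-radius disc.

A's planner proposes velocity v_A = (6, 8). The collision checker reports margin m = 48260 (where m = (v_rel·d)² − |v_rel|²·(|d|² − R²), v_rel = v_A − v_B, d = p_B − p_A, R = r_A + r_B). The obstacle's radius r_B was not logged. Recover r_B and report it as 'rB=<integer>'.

m = 48260
d = (12, 21);  v_rel = (10, 14),  |v_rel|² = 296
v_rel×d = (10)·(21) − (14)·(12) = 42
since m = R²·296 − 42²:  R² = (1764 + 48260) / 296 = 169
R = √169 = 13  ⇒  r_B = 13 − 6 = 7

rB=7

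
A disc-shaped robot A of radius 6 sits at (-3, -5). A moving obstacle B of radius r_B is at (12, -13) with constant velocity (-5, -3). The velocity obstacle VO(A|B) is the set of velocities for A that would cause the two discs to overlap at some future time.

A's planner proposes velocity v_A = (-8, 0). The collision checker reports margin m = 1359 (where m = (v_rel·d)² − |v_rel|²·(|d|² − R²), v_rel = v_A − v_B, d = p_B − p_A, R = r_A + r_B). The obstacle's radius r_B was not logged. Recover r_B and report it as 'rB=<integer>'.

m = 1359
d = (15, -8);  v_rel = (-3, 3),  |v_rel|² = 18
v_rel×d = (-3)·(-8) − (3)·(15) = -21
since m = R²·18 − (-21)²:  R² = (441 + 1359) / 18 = 100
R = √100 = 10  ⇒  r_B = 10 − 6 = 4

rB=4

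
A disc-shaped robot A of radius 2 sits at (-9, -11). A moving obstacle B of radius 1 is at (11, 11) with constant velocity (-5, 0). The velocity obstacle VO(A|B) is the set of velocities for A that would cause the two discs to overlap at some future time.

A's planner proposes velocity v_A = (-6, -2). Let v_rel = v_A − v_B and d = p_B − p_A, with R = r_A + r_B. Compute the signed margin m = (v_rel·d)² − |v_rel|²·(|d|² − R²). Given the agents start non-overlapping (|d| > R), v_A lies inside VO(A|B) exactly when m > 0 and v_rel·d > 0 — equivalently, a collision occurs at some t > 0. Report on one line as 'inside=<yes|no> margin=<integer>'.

d = (20, 22),  |d|² = 884;  R = 2+1 = 3,  c = 884−3² = 875
v_rel = (-1, -2),  |v_rel|² = 5;  v_rel·d = (-1)·(20) + (-2)·(22) = -64
5·t² + 128·t + 875 = 0  ⇒  m = (-64)² − 5·875 = -279
m = -279 < 0,  v_rel·d = -64 < 0  ⇒  outside

inside=no margin=-279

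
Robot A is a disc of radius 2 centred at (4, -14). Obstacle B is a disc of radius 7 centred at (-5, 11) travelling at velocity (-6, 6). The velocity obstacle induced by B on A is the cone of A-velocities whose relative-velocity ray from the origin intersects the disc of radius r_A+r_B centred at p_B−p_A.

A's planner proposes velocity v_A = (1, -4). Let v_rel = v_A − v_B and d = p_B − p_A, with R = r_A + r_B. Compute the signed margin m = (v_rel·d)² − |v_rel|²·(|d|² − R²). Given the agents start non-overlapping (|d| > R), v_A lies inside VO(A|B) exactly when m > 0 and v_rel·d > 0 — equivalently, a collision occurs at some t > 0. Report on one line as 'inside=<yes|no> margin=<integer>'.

d = (-9, 25),  |d|² = 706;  R = 2+7 = 9,  c = 706−9² = 625
v_rel = (7, -10),  |v_rel|² = 149;  v_rel·d = (7)·(-9) + (-10)·(25) = -313
149·t² + 626·t + 625 = 0  ⇒  m = (-313)² − 149·625 = 4844
m = 4844 > 0,  v_rel·d = -313 < 0  ⇒  outside

inside=no margin=4844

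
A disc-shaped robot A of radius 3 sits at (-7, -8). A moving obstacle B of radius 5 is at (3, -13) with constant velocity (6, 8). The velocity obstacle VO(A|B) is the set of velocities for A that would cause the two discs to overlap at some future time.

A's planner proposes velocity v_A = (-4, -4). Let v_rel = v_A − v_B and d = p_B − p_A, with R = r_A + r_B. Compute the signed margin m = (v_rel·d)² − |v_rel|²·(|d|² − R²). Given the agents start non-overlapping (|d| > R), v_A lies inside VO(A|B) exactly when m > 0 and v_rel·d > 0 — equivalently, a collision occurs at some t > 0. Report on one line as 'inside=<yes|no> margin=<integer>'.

d = (10, -5),  |d|² = 125;  R = 3+5 = 8,  c = 125−8² = 61
v_rel = (-10, -12),  |v_rel|² = 244;  v_rel·d = (-10)·(10) + (-12)·(-5) = -40
244·t² + 80·t + 61 = 0  ⇒  m = (-40)² − 244·61 = -13284
m = -13284 < 0,  v_rel·d = -40 < 0  ⇒  outside

inside=no margin=-13284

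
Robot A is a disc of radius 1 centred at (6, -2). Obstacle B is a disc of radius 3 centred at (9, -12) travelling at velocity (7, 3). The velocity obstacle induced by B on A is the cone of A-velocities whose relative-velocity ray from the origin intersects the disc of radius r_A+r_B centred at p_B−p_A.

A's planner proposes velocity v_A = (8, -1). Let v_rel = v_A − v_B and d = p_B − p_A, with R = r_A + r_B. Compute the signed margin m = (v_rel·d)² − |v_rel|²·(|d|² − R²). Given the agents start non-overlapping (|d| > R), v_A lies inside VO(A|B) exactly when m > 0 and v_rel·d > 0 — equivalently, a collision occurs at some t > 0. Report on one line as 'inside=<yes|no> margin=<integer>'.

d = (3, -10),  |d|² = 109;  R = 1+3 = 4,  c = 109−4² = 93
v_rel = (1, -4),  |v_rel|² = 17;  v_rel·d = (1)·(3) + (-4)·(-10) = 43
17·t² − 86·t + 93 = 0  ⇒  m = 43² − 17·93 = 268
m = 268 > 0,  v_rel·d = 43 > 0  ⇒  inside

inside=yes margin=268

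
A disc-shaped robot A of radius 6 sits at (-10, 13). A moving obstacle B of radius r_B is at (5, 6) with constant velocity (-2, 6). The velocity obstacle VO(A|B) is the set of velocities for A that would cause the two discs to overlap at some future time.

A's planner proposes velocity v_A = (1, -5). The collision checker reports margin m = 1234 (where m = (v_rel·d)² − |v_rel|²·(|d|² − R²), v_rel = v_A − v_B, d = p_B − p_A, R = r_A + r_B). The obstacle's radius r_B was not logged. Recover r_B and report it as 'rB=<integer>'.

m = 1234
d = (15, -7);  v_rel = (3, -11),  |v_rel|² = 130
v_rel×d = (3)·(-7) − (-11)·(15) = 144
since m = R²·130 − 144²:  R² = (20736 + 1234) / 130 = 169
R = √169 = 13  ⇒  r_B = 13 − 6 = 7

rB=7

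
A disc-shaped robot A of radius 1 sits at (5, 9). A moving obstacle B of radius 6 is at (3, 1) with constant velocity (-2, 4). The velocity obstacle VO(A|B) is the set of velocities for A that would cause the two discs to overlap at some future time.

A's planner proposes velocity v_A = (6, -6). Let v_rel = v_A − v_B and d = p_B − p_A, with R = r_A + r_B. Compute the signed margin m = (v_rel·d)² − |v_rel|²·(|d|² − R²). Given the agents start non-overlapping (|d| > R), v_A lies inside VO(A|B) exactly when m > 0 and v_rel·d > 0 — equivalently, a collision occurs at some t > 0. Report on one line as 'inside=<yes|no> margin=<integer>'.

d = (-2, -8),  |d|² = 68;  R = 1+6 = 7,  c = 68−7² = 19
v_rel = (8, -10),  |v_rel|² = 164;  v_rel·d = (8)·(-2) + (-10)·(-8) = 64
164·t² − 128·t + 19 = 0  ⇒  m = 64² − 164·19 = 980
m = 980 > 0,  v_rel·d = 64 > 0  ⇒  inside

inside=yes margin=980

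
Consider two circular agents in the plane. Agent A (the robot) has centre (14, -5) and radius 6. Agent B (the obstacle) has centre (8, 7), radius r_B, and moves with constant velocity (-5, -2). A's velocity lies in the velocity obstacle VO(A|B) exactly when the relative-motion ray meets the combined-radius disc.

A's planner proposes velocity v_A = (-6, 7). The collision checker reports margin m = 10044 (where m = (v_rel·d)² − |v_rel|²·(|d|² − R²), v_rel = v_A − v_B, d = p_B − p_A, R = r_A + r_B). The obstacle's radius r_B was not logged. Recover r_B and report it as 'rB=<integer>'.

m = 10044
d = (-6, 12);  v_rel = (-1, 9),  |v_rel|² = 82
v_rel×d = (-1)·(12) − (9)·(-6) = 42
since m = R²·82 − 42²:  R² = (1764 + 10044) / 82 = 144
R = √144 = 12  ⇒  r_B = 12 − 6 = 6

rB=6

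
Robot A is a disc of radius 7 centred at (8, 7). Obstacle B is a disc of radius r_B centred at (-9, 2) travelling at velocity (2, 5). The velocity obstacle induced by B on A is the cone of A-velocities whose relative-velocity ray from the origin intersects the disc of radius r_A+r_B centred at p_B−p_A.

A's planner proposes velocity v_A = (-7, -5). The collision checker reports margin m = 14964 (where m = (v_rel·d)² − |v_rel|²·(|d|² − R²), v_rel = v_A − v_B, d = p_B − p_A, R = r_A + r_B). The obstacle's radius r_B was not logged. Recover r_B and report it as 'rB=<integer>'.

m = 14964
d = (-17, -5);  v_rel = (-9, -10),  |v_rel|² = 181
v_rel×d = (-9)·(-5) − (-10)·(-17) = -125
since m = R²·181 − (-125)²:  R² = (15625 + 14964) / 181 = 169
R = √169 = 13  ⇒  r_B = 13 − 7 = 6

rB=6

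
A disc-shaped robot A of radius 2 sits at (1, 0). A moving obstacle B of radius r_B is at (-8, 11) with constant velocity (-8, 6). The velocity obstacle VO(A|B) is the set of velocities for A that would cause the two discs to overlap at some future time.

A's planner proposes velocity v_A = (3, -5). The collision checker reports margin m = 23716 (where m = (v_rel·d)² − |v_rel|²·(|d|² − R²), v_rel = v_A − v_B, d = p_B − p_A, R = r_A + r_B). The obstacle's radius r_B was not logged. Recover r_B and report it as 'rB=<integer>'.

m = 23716
d = (-9, 11);  v_rel = (11, -11),  |v_rel|² = 242
v_rel×d = (11)·(11) − (-11)·(-9) = 22
since m = R²·242 − 22²:  R² = (484 + 23716) / 242 = 100
R = √100 = 10  ⇒  r_B = 10 − 2 = 8

rB=8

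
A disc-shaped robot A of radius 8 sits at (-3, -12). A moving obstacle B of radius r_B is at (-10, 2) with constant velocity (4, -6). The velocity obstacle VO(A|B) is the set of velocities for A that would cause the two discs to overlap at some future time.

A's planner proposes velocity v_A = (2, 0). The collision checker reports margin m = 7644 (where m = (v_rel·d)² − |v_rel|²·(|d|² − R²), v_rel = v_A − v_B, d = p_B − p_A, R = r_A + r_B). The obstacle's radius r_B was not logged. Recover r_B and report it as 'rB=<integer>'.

m = 7644
d = (-7, 14);  v_rel = (-2, 6),  |v_rel|² = 40
v_rel×d = (-2)·(14) − (6)·(-7) = 14
since m = R²·40 − 14²:  R² = (196 + 7644) / 40 = 196
R = √196 = 14  ⇒  r_B = 14 − 8 = 6

rB=6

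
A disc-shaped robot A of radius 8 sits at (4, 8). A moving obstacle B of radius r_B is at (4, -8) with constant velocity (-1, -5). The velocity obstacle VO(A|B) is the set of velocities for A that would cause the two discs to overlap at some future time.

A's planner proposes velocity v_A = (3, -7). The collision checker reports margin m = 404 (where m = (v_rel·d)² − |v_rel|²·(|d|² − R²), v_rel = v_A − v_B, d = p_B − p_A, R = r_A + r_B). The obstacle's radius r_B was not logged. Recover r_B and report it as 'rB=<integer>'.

m = 404
d = (0, -16);  v_rel = (4, -2),  |v_rel|² = 20
v_rel×d = (4)·(-16) − (-2)·(0) = -64
since m = R²·20 − (-64)²:  R² = (4096 + 404) / 20 = 225
R = √225 = 15  ⇒  r_B = 15 − 8 = 7

rB=7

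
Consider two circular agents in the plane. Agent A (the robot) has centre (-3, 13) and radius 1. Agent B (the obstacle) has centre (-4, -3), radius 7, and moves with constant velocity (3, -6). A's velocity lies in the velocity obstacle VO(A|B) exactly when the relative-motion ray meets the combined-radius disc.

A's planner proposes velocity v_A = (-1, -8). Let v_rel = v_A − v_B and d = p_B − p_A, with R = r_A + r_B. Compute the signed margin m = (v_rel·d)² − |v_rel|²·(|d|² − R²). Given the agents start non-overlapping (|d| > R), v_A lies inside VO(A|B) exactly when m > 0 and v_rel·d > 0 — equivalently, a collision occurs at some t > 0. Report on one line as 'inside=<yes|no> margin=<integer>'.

d = (-1, -16),  |d|² = 257;  R = 1+7 = 8,  c = 257−8² = 193
v_rel = (-4, -2),  |v_rel|² = 20;  v_rel·d = (-4)·(-1) + (-2)·(-16) = 36
20·t² − 72·t + 193 = 0  ⇒  m = 36² − 20·193 = -2564
m = -2564 < 0,  v_rel·d = 36 > 0  ⇒  outside

inside=no margin=-2564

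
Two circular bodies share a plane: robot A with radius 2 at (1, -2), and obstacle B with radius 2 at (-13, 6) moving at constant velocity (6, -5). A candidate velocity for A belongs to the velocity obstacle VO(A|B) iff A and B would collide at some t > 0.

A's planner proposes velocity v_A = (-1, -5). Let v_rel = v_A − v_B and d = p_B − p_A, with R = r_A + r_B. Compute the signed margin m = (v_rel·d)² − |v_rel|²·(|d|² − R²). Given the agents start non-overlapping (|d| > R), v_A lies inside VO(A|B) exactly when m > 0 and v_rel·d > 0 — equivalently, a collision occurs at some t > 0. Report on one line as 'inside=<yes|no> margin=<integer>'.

d = (-14, 8),  |d|² = 260;  R = 2+2 = 4,  c = 260−4² = 244
v_rel = (-7, 0),  |v_rel|² = 49;  v_rel·d = (-7)·(-14) + (0)·(8) = 98
49·t² − 196·t + 244 = 0  ⇒  m = 98² − 49·244 = -2352
m = -2352 < 0,  v_rel·d = 98 > 0  ⇒  outside

inside=no margin=-2352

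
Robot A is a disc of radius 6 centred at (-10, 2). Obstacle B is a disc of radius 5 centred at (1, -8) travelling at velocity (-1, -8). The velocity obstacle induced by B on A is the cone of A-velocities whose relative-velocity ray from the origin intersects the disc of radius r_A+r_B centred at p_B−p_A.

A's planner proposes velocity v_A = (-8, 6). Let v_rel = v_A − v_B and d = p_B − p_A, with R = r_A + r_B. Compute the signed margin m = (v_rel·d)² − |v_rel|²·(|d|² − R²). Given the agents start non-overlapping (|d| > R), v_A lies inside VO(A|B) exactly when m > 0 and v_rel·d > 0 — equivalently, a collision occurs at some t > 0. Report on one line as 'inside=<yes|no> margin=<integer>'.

d = (11, -10),  |d|² = 221;  R = 6+5 = 11,  c = 221−11² = 100
v_rel = (-7, 14),  |v_rel|² = 245;  v_rel·d = (-7)·(11) + (14)·(-10) = -217
245·t² + 434·t + 100 = 0  ⇒  m = (-217)² − 245·100 = 22589
m = 22589 > 0,  v_rel·d = -217 < 0  ⇒  outside

inside=no margin=22589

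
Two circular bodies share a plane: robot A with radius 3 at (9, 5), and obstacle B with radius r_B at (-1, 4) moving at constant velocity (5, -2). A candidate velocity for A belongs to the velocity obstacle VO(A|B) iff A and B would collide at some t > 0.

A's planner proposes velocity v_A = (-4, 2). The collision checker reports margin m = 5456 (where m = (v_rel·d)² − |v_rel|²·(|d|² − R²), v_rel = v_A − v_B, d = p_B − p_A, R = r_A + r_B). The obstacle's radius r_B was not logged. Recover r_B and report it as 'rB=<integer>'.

m = 5456
d = (-10, -1);  v_rel = (-9, 4),  |v_rel|² = 97
v_rel×d = (-9)·(-1) − (4)·(-10) = 49
since m = R²·97 − 49²:  R² = (2401 + 5456) / 97 = 81
R = √81 = 9  ⇒  r_B = 9 − 3 = 6

rB=6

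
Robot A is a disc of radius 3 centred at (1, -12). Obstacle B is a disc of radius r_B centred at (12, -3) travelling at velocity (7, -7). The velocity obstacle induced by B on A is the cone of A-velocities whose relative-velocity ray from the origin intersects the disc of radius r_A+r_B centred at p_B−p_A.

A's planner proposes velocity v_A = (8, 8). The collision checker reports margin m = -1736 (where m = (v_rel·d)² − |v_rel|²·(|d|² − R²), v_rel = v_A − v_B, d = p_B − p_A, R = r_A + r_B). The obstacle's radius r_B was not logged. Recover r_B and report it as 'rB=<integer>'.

m = -1736
d = (11, 9);  v_rel = (1, 15),  |v_rel|² = 226
v_rel×d = (1)·(9) − (15)·(11) = -156
since m = R²·226 − (-156)²:  R² = (24336 + -1736) / 226 = 100
R = √100 = 10  ⇒  r_B = 10 − 3 = 7

rB=7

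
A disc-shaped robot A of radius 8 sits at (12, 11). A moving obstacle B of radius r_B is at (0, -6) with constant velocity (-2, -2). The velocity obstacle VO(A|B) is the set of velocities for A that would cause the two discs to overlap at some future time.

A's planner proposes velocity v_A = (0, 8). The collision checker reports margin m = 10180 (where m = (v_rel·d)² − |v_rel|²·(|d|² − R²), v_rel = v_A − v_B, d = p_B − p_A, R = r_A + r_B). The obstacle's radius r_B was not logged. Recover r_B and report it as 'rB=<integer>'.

m = 10180
d = (-12, -17);  v_rel = (2, 10),  |v_rel|² = 104
v_rel×d = (2)·(-17) − (10)·(-12) = 86
since m = R²·104 − 86²:  R² = (7396 + 10180) / 104 = 169
R = √169 = 13  ⇒  r_B = 13 − 8 = 5

rB=5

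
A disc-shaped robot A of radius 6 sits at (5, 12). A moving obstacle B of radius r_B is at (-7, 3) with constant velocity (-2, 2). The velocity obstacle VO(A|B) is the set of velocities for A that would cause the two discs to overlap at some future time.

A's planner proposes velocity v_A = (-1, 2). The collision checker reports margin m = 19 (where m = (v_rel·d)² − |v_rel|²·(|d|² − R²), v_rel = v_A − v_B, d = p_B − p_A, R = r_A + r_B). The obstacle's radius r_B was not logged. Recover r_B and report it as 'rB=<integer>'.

m = 19
d = (-12, -9);  v_rel = (1, 0),  |v_rel|² = 1
v_rel×d = (1)·(-9) − (0)·(-12) = -9
since m = R²·1 − (-9)²:  R² = (81 + 19) / 1 = 100
R = √100 = 10  ⇒  r_B = 10 − 6 = 4

rB=4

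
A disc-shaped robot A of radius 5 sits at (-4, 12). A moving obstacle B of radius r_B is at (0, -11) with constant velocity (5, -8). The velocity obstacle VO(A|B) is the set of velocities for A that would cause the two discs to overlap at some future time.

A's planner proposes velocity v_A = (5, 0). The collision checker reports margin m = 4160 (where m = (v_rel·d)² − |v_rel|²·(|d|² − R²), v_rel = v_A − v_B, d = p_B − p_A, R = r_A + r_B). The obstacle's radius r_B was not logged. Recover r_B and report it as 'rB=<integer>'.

m = 4160
d = (4, -23);  v_rel = (0, 8),  |v_rel|² = 64
v_rel×d = (0)·(-23) − (8)·(4) = -32
since m = R²·64 − (-32)²:  R² = (1024 + 4160) / 64 = 81
R = √81 = 9  ⇒  r_B = 9 − 5 = 4

rB=4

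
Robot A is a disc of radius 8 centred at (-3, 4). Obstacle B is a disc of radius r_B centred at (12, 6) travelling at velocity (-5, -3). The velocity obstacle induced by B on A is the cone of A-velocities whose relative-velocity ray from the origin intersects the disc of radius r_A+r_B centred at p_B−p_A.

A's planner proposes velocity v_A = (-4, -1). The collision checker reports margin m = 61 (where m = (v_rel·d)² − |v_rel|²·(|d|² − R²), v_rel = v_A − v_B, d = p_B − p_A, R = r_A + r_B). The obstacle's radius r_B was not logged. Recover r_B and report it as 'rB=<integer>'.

m = 61
d = (15, 2);  v_rel = (1, 2),  |v_rel|² = 5
v_rel×d = (1)·(2) − (2)·(15) = -28
since m = R²·5 − (-28)²:  R² = (784 + 61) / 5 = 169
R = √169 = 13  ⇒  r_B = 13 − 8 = 5

rB=5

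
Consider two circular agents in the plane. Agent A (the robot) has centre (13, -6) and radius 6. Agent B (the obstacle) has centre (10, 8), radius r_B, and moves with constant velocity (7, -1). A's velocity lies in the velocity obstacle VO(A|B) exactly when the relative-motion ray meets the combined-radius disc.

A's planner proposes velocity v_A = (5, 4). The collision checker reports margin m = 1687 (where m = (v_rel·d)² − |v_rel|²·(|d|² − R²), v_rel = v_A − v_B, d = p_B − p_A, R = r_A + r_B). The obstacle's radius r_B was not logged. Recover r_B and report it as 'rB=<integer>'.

m = 1687
d = (-3, 14);  v_rel = (-2, 5),  |v_rel|² = 29
v_rel×d = (-2)·(14) − (5)·(-3) = -13
since m = R²·29 − (-13)²:  R² = (169 + 1687) / 29 = 64
R = √64 = 8  ⇒  r_B = 8 − 6 = 2

rB=2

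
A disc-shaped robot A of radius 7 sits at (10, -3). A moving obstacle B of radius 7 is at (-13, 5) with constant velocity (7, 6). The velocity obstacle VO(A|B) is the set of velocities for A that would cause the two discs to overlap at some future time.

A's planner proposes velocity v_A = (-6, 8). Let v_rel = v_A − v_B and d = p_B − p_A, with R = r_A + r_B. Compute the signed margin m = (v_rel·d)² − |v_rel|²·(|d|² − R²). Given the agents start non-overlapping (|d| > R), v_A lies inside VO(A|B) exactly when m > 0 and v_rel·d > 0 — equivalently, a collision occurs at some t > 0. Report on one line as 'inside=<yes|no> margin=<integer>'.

d = (-23, 8),  |d|² = 593;  R = 7+7 = 14,  c = 593−14² = 397
v_rel = (-13, 2),  |v_rel|² = 173;  v_rel·d = (-13)·(-23) + (2)·(8) = 315
173·t² − 630·t + 397 = 0  ⇒  m = 315² − 173·397 = 30544
m = 30544 > 0,  v_rel·d = 315 > 0  ⇒  inside

inside=yes margin=30544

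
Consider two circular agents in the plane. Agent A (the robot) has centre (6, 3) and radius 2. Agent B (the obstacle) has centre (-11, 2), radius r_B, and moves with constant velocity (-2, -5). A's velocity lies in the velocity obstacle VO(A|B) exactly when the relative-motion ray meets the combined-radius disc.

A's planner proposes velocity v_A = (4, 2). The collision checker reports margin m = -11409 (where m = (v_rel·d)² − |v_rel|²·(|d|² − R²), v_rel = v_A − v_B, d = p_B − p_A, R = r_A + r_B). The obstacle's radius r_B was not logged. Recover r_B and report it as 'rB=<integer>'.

m = -11409
d = (-17, -1);  v_rel = (6, 7),  |v_rel|² = 85
v_rel×d = (6)·(-1) − (7)·(-17) = 113
since m = R²·85 − 113²:  R² = (12769 + -11409) / 85 = 16
R = √16 = 4  ⇒  r_B = 4 − 2 = 2

rB=2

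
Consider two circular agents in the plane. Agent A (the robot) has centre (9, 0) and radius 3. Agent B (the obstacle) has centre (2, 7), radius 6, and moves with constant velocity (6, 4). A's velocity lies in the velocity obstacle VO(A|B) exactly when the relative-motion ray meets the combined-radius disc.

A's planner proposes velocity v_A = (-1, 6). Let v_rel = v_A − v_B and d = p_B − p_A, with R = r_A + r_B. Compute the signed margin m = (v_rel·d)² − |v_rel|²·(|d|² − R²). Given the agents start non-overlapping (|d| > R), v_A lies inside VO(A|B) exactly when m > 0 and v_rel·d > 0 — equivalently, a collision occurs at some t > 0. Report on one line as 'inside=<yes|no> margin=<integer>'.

d = (-7, 7),  |d|² = 98;  R = 3+6 = 9,  c = 98−9² = 17
v_rel = (-7, 2),  |v_rel|² = 53;  v_rel·d = (-7)·(-7) + (2)·(7) = 63
53·t² − 126·t + 17 = 0  ⇒  m = 63² − 53·17 = 3068
m = 3068 > 0,  v_rel·d = 63 > 0  ⇒  inside

inside=yes margin=3068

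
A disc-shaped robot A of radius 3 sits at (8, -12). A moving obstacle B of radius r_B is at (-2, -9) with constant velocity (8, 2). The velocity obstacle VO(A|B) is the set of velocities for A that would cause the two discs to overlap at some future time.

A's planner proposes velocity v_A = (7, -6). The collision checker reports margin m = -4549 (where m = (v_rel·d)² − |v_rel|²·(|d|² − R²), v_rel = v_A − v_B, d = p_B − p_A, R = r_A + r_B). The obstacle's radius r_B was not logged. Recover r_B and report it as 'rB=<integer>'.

m = -4549
d = (-10, 3);  v_rel = (-1, -8),  |v_rel|² = 65
v_rel×d = (-1)·(3) − (-8)·(-10) = -83
since m = R²·65 − (-83)²:  R² = (6889 + -4549) / 65 = 36
R = √36 = 6  ⇒  r_B = 6 − 3 = 3

rB=3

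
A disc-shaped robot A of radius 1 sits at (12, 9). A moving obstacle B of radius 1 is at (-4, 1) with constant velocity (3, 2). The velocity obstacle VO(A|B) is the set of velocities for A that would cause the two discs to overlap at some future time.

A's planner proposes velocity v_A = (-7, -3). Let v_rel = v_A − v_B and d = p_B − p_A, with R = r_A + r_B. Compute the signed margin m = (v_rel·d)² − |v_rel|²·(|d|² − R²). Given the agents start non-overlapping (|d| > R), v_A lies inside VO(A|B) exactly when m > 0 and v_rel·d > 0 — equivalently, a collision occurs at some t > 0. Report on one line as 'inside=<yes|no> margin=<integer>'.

d = (-16, -8),  |d|² = 320;  R = 1+1 = 2,  c = 320−2² = 316
v_rel = (-10, -5),  |v_rel|² = 125;  v_rel·d = (-10)·(-16) + (-5)·(-8) = 200
125·t² − 400·t + 316 = 0  ⇒  m = 200² − 125·316 = 500
m = 500 > 0,  v_rel·d = 200 > 0  ⇒  inside

inside=yes margin=500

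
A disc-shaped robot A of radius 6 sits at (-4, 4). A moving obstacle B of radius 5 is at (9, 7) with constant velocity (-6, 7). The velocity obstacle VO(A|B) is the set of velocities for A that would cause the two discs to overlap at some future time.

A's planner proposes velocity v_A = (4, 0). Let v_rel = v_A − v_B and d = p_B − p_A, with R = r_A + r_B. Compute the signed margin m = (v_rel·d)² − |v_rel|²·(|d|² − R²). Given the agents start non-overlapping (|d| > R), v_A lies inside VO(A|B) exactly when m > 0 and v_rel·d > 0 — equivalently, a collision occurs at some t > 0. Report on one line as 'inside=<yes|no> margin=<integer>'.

d = (13, 3),  |d|² = 178;  R = 6+5 = 11,  c = 178−11² = 57
v_rel = (10, -7),  |v_rel|² = 149;  v_rel·d = (10)·(13) + (-7)·(3) = 109
149·t² − 218·t + 57 = 0  ⇒  m = 109² − 149·57 = 3388
m = 3388 > 0,  v_rel·d = 109 > 0  ⇒  inside

inside=yes margin=3388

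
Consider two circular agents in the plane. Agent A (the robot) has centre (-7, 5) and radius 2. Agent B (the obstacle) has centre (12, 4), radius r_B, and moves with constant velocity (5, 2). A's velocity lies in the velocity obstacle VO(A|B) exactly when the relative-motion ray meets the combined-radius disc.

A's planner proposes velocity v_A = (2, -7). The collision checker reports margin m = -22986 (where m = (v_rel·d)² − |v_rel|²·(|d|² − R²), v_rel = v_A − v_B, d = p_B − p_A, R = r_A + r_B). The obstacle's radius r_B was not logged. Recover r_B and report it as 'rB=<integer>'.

m = -22986
d = (19, -1);  v_rel = (-3, -9),  |v_rel|² = 90
v_rel×d = (-3)·(-1) − (-9)·(19) = 174
since m = R²·90 − 174²:  R² = (30276 + -22986) / 90 = 81
R = √81 = 9  ⇒  r_B = 9 − 2 = 7

rB=7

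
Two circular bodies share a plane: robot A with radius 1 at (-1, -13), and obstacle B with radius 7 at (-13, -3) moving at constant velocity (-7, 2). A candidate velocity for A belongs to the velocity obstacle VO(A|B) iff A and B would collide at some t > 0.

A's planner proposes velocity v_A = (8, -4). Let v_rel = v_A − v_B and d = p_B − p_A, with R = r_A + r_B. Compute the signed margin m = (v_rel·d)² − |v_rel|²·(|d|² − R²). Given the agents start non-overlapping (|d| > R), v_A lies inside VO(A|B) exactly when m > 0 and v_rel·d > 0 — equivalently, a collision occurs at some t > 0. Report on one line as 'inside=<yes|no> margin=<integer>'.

d = (-12, 10),  |d|² = 244;  R = 1+7 = 8,  c = 244−8² = 180
v_rel = (15, -6),  |v_rel|² = 261;  v_rel·d = (15)·(-12) + (-6)·(10) = -240
261·t² + 480·t + 180 = 0  ⇒  m = (-240)² − 261·180 = 10620
m = 10620 > 0,  v_rel·d = -240 < 0  ⇒  outside

inside=no margin=10620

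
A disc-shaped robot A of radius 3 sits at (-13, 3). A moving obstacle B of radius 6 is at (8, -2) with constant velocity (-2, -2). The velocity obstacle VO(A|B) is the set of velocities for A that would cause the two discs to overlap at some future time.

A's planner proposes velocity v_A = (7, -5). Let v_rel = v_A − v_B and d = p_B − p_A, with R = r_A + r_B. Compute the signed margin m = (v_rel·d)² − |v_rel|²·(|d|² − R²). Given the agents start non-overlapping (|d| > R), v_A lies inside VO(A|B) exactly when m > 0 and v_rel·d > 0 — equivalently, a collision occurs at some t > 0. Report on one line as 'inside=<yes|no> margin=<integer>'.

d = (21, -5),  |d|² = 466;  R = 3+6 = 9,  c = 466−9² = 385
v_rel = (9, -3),  |v_rel|² = 90;  v_rel·d = (9)·(21) + (-3)·(-5) = 204
90·t² − 408·t + 385 = 0  ⇒  m = 204² − 90·385 = 6966
m = 6966 > 0,  v_rel·d = 204 > 0  ⇒  inside

inside=yes margin=6966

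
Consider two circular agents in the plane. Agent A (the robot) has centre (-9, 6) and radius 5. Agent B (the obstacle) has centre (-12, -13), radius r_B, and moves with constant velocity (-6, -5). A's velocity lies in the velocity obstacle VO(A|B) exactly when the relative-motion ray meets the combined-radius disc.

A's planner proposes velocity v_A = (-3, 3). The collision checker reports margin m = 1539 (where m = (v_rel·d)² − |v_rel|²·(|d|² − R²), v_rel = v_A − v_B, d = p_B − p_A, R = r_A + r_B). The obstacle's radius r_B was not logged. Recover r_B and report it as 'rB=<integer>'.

m = 1539
d = (-3, -19);  v_rel = (3, 8),  |v_rel|² = 73
v_rel×d = (3)·(-19) − (8)·(-3) = -33
since m = R²·73 − (-33)²:  R² = (1089 + 1539) / 73 = 36
R = √36 = 6  ⇒  r_B = 6 − 5 = 1

rB=1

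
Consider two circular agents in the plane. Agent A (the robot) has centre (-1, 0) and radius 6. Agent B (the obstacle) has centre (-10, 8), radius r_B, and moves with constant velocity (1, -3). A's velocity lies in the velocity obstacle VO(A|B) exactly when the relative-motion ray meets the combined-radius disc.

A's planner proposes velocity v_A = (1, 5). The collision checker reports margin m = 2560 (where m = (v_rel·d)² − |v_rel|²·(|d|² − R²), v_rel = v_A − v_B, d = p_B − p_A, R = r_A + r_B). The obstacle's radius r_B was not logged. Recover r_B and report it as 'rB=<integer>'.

m = 2560
d = (-9, 8);  v_rel = (0, 8),  |v_rel|² = 64
v_rel×d = (0)·(8) − (8)·(-9) = 72
since m = R²·64 − 72²:  R² = (5184 + 2560) / 64 = 121
R = √121 = 11  ⇒  r_B = 11 − 6 = 5

rB=5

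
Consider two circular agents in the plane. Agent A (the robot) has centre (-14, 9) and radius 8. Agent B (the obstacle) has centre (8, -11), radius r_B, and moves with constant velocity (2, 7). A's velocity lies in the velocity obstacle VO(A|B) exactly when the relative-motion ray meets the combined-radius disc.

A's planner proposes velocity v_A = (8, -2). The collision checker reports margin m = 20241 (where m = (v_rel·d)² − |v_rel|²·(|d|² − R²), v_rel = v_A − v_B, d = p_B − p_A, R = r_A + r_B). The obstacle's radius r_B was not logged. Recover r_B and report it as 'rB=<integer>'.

m = 20241
d = (22, -20);  v_rel = (6, -9),  |v_rel|² = 117
v_rel×d = (6)·(-20) − (-9)·(22) = 78
since m = R²·117 − 78²:  R² = (6084 + 20241) / 117 = 225
R = √225 = 15  ⇒  r_B = 15 − 8 = 7

rB=7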